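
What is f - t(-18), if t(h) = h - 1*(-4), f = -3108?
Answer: -3094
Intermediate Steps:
t(h) = 4 + h (t(h) = h + 4 = 4 + h)
f - t(-18) = -3108 - (4 - 18) = -3108 - 1*(-14) = -3108 + 14 = -3094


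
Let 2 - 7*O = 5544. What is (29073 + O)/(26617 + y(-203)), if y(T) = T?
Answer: 197969/184898 ≈ 1.0707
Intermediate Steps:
O = -5542/7 (O = 2/7 - 1/7*5544 = 2/7 - 792 = -5542/7 ≈ -791.71)
(29073 + O)/(26617 + y(-203)) = (29073 - 5542/7)/(26617 - 203) = (197969/7)/26414 = (197969/7)*(1/26414) = 197969/184898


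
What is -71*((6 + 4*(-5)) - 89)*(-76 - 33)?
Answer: -797117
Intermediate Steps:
-71*((6 + 4*(-5)) - 89)*(-76 - 33) = -71*((6 - 20) - 89)*(-109) = -71*(-14 - 89)*(-109) = -(-7313)*(-109) = -71*11227 = -797117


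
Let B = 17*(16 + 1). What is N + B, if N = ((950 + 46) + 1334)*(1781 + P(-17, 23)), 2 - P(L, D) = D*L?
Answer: 5065709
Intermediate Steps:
P(L, D) = 2 - D*L
N = 5065420 (N = ((950 + 46) + 1334)*(1781 + (2 - 1*23*(-17))) = (996 + 1334)*(1781 + (2 + 391)) = 2330*(1781 + 393) = 2330*2174 = 5065420)
B = 289 (B = 17*17 = 289)
N + B = 5065420 + 289 = 5065709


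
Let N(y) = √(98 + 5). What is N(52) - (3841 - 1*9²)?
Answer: -3760 + √103 ≈ -3749.9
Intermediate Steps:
N(y) = √103
N(52) - (3841 - 1*9²) = √103 - (3841 - 1*9²) = √103 - (3841 - 1*81) = √103 - (3841 - 81) = √103 - 1*3760 = √103 - 3760 = -3760 + √103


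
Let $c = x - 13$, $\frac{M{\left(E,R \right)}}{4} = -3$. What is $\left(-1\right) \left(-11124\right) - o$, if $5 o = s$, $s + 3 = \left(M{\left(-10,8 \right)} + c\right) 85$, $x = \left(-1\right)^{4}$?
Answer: $\frac{57663}{5} \approx 11533.0$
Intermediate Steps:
$x = 1$
$M{\left(E,R \right)} = -12$ ($M{\left(E,R \right)} = 4 \left(-3\right) = -12$)
$c = -12$ ($c = 1 - 13 = -12$)
$s = -2043$ ($s = -3 + \left(-12 - 12\right) 85 = -3 - 2040 = -2043$)
$o = - \frac{2043}{5}$ ($o = \frac{1}{5} \left(-2043\right) = - \frac{2043}{5} \approx -408.6$)
$\left(-1\right) \left(-11124\right) - o = \left(-1\right) \left(-11124\right) - - \frac{2043}{5} = 11124 + \frac{2043}{5} = \frac{57663}{5}$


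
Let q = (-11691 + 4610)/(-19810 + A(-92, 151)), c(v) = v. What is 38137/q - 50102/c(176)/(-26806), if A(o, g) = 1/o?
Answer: 3153047061751229/29552468528 ≈ 1.0669e+5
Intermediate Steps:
q = 651452/1822521 (q = (-11691 + 4610)/(-19810 + 1/(-92)) = -7081/(-19810 - 1/92) = -7081/(-1822521/92) = -7081*(-92/1822521) = 651452/1822521 ≈ 0.35745)
38137/q - 50102/c(176)/(-26806) = 38137/(651452/1822521) - 50102/176/(-26806) = 38137*(1822521/651452) - 50102*1/176*(-1/26806) = 69505483377/651452 - 25051/88*(-1/26806) = 69505483377/651452 + 1927/181456 = 3153047061751229/29552468528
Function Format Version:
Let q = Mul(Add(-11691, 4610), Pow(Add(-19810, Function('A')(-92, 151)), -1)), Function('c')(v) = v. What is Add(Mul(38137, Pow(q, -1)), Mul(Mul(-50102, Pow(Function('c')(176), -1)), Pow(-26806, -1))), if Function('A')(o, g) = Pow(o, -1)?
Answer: Rational(3153047061751229, 29552468528) ≈ 1.0669e+5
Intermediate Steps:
q = Rational(651452, 1822521) (q = Mul(Add(-11691, 4610), Pow(Add(-19810, Pow(-92, -1)), -1)) = Mul(-7081, Pow(Add(-19810, Rational(-1, 92)), -1)) = Mul(-7081, Pow(Rational(-1822521, 92), -1)) = Mul(-7081, Rational(-92, 1822521)) = Rational(651452, 1822521) ≈ 0.35745)
Add(Mul(38137, Pow(q, -1)), Mul(Mul(-50102, Pow(Function('c')(176), -1)), Pow(-26806, -1))) = Add(Mul(38137, Pow(Rational(651452, 1822521), -1)), Mul(Mul(-50102, Pow(176, -1)), Pow(-26806, -1))) = Add(Mul(38137, Rational(1822521, 651452)), Mul(Mul(-50102, Rational(1, 176)), Rational(-1, 26806))) = Add(Rational(69505483377, 651452), Mul(Rational(-25051, 88), Rational(-1, 26806))) = Add(Rational(69505483377, 651452), Rational(1927, 181456)) = Rational(3153047061751229, 29552468528)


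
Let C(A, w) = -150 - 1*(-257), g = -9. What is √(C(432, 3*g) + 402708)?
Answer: √402815 ≈ 634.68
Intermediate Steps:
C(A, w) = 107 (C(A, w) = -150 + 257 = 107)
√(C(432, 3*g) + 402708) = √(107 + 402708) = √402815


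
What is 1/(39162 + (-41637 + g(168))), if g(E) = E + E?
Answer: -1/2139 ≈ -0.00046751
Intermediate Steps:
g(E) = 2*E
1/(39162 + (-41637 + g(168))) = 1/(39162 + (-41637 + 2*168)) = 1/(39162 + (-41637 + 336)) = 1/(39162 - 41301) = 1/(-2139) = -1/2139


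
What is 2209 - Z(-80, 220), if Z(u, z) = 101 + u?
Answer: 2188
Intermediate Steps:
2209 - Z(-80, 220) = 2209 - (101 - 80) = 2209 - 1*21 = 2209 - 21 = 2188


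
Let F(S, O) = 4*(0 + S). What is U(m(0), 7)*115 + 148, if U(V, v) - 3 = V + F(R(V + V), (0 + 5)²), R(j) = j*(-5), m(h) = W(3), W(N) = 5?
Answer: -21932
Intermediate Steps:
m(h) = 5
R(j) = -5*j
F(S, O) = 4*S
U(V, v) = 3 - 39*V (U(V, v) = 3 + (V + 4*(-5*(V + V))) = 3 + (V + 4*(-10*V)) = 3 + (V - 40*V) = 3 - 39*V)
U(m(0), 7)*115 + 148 = (3 - 39*5)*115 + 148 = (3 - 195)*115 + 148 = -192*115 + 148 = -22080 + 148 = -21932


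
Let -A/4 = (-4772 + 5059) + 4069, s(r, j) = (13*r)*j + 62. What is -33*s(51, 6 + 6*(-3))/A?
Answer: -3947/264 ≈ -14.951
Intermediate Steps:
s(r, j) = 62 + 13*j*r (s(r, j) = 13*j*r + 62 = 62 + 13*j*r)
A = -17424 (A = -4*((-4772 + 5059) + 4069) = -4*(287 + 4069) = -4*4356 = -17424)
-33*s(51, 6 + 6*(-3))/A = -33*(62 + 13*(6 + 6*(-3))*51)/(-17424) = -33*(62 + 13*(6 - 18)*51)*(-1)/17424 = -33*(62 + 13*(-12)*51)*(-1)/17424 = -33*(62 - 7956)*(-1)/17424 = -(-260502)*(-1)/17424 = -33*3947/8712 = -3947/264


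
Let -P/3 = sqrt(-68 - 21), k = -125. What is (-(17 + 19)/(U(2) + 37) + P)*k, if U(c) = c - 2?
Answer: 4500/37 + 375*I*sqrt(89) ≈ 121.62 + 3537.7*I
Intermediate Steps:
U(c) = -2 + c
P = -3*I*sqrt(89) (P = -3*sqrt(-68 - 21) = -3*I*sqrt(89) ≈ -28.302*I)
(-(17 + 19)/(U(2) + 37) + P)*k = (-(17 + 19)/((-2 + 2) + 37) - 3*I*sqrt(89))*(-125) = (-36/(0 + 37) - 3*I*sqrt(89))*(-125) = (-36/37 - 3*I*sqrt(89))*(-125) = 4500/37 + 375*I*sqrt(89)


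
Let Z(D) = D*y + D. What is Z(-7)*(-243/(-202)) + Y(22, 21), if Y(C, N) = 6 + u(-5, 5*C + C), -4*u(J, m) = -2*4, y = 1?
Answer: -893/101 ≈ -8.8416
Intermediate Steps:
u(J, m) = 2 (u(J, m) = -(-1)*4/2 = -¼*(-8) = 2)
Y(C, N) = 8 (Y(C, N) = 6 + 2 = 8)
Z(D) = 2*D (Z(D) = D*1 + D = D + D = 2*D)
Z(-7)*(-243/(-202)) + Y(22, 21) = (2*(-7))*(-243/(-202)) + 8 = -(-3402)*(-1)/202 + 8 = -14*243/202 + 8 = -1701/101 + 8 = -893/101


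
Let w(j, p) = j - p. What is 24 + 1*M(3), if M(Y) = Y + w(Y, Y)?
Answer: 27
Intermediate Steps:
M(Y) = Y (M(Y) = Y + (Y - Y) = Y + 0 = Y)
24 + 1*M(3) = 24 + 1*3 = 24 + 3 = 27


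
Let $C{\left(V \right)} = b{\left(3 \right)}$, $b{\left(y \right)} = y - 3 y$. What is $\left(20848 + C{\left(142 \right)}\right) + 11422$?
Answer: $32264$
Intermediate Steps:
$b{\left(y \right)} = - 2 y$
$C{\left(V \right)} = -6$ ($C{\left(V \right)} = \left(-2\right) 3 = -6$)
$\left(20848 + C{\left(142 \right)}\right) + 11422 = \left(20848 - 6\right) + 11422 = 20842 + 11422 = 32264$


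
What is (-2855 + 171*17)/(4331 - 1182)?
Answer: 52/3149 ≈ 0.016513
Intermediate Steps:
(-2855 + 171*17)/(4331 - 1182) = (-2855 + 2907)/3149 = 52*(1/3149) = 52/3149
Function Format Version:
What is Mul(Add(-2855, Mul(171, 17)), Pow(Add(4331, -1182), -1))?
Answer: Rational(52, 3149) ≈ 0.016513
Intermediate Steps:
Mul(Add(-2855, Mul(171, 17)), Pow(Add(4331, -1182), -1)) = Mul(Add(-2855, 2907), Pow(3149, -1)) = Mul(52, Rational(1, 3149)) = Rational(52, 3149)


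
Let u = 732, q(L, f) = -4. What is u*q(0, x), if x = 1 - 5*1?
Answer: -2928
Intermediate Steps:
x = -4 (x = 1 - 5 = -4)
u*q(0, x) = 732*(-4) = -2928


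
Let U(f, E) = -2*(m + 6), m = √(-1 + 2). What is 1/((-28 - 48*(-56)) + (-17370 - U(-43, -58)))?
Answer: -1/14696 ≈ -6.8046e-5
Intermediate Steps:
m = 1 (m = √1 = 1)
U(f, E) = -14 (U(f, E) = -2*(1 + 6) = -2*7 = -14)
1/((-28 - 48*(-56)) + (-17370 - U(-43, -58))) = 1/((-28 - 48*(-56)) + (-17370 - 1*(-14))) = 1/((-28 + 2688) + (-17370 + 14)) = 1/(2660 - 17356) = 1/(-14696) = -1/14696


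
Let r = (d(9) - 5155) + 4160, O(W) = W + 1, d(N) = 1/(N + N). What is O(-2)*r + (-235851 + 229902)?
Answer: -89173/18 ≈ -4954.1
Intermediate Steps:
d(N) = 1/(2*N)
O(W) = 1 + W
r = -17909/18 (r = ((½)/9 - 5155) + 4160 = ((½)*(⅑) - 5155) + 4160 = (1/18 - 5155) + 4160 = -92789/18 + 4160 = -17909/18 ≈ -994.94)
O(-2)*r + (-235851 + 229902) = (1 - 2)*(-17909/18) + (-235851 + 229902) = -1*(-17909/18) - 5949 = 17909/18 - 5949 = -89173/18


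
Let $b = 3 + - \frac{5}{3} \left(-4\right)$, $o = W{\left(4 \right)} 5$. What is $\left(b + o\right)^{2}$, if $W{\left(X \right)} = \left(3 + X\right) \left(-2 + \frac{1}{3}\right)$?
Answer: $\frac{21316}{9} \approx 2368.4$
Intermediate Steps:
$W{\left(X \right)} = -5 - \frac{5 X}{3}$ ($W{\left(X \right)} = \left(3 + X\right) \left(-2 + \frac{1}{3}\right) = \left(3 + X\right) \left(- \frac{5}{3}\right) = -5 - \frac{5 X}{3}$)
$o = - \frac{175}{3}$ ($o = \left(-5 - \frac{20}{3}\right) 5 = \left(- \frac{35}{3}\right) 5 = - \frac{175}{3} \approx -58.333$)
$b = \frac{29}{3}$ ($b = 3 + \left(-5\right) \frac{1}{3} \left(-4\right) = 3 - - \frac{20}{3} = 3 + \frac{20}{3} = \frac{29}{3} \approx 9.6667$)
$\left(b + o\right)^{2} = \left(\frac{29}{3} - \frac{175}{3}\right)^{2} = \left(- \frac{146}{3}\right)^{2} = \frac{21316}{9}$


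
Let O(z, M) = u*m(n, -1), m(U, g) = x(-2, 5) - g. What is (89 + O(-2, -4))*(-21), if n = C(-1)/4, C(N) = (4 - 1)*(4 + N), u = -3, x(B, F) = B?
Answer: -1932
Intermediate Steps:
C(N) = 12 + 3*N (C(N) = 3*(4 + N) = 12 + 3*N)
n = 9/4 (n = (12 + 3*(-1))/4 = (12 - 3)*(¼) = 9*(¼) = 9/4 ≈ 2.2500)
m(U, g) = -2 - g
O(z, M) = 3 (O(z, M) = -3*(-2 - 1*(-1)) = -3*(-2 + 1) = -3*(-1) = 3)
(89 + O(-2, -4))*(-21) = (89 + 3)*(-21) = 92*(-21) = -1932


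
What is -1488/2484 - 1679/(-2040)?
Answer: 31531/140760 ≈ 0.22401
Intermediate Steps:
-1488/2484 - 1679/(-2040) = -1488*1/2484 - 1679*(-1/2040) = -124/207 + 1679/2040 = 31531/140760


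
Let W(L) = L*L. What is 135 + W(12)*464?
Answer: 66951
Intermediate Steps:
W(L) = L²
135 + W(12)*464 = 135 + 12²*464 = 135 + 144*464 = 135 + 66816 = 66951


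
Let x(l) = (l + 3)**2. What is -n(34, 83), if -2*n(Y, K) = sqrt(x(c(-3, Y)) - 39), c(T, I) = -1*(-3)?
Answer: I*sqrt(3)/2 ≈ 0.86602*I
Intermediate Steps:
c(T, I) = 3
x(l) = (3 + l)**2
n(Y, K) = -I*sqrt(3)/2 (n(Y, K) = -sqrt((3 + 3)**2 - 39)/2 = -sqrt(6**2 - 39)/2 = -sqrt(36 - 39)/2 = -I*sqrt(3)/2)
-n(34, 83) = -(-1)*I*sqrt(3)/2 = I*sqrt(3)/2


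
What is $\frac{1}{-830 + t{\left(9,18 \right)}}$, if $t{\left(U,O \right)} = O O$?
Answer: $- \frac{1}{506} \approx -0.0019763$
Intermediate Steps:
$t{\left(U,O \right)} = O^{2}$
$\frac{1}{-830 + t{\left(9,18 \right)}} = \frac{1}{-830 + 18^{2}} = \frac{1}{-830 + 324} = \frac{1}{-506} = - \frac{1}{506}$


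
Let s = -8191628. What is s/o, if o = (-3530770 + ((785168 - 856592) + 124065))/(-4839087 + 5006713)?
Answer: 1373129835128/3478129 ≈ 3.9479e+5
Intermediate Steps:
o = -3478129/167626 (o = (-3530770 + (-71424 + 124065))/167626 = (-3530770 + 52641)*(1/167626) = -3478129*1/167626 = -3478129/167626 ≈ -20.749)
s/o = -8191628/(-3478129/167626) = -8191628*(-167626/3478129) = 1373129835128/3478129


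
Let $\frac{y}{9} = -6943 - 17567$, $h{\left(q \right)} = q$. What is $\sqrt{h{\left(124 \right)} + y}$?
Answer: $i \sqrt{220466} \approx 469.54 i$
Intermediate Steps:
$y = -220590$ ($y = 9 \left(-6943 - 17567\right) = 9 \left(-24510\right) = -220590$)
$\sqrt{h{\left(124 \right)} + y} = \sqrt{124 - 220590} = \sqrt{-220466} = i \sqrt{220466}$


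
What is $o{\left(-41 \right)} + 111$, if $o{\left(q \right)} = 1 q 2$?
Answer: $29$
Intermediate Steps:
$o{\left(q \right)} = 2 q$ ($o{\left(q \right)} = q 2 = 2 q$)
$o{\left(-41 \right)} + 111 = 2 \left(-41\right) + 111 = -82 + 111 = 29$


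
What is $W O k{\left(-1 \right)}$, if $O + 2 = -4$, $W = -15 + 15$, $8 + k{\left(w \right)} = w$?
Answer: $0$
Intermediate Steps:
$k{\left(w \right)} = -8 + w$
$W = 0$
$O = -6$ ($O = -2 - 4 = -6$)
$W O k{\left(-1 \right)} = 0 \left(-6\right) \left(-8 - 1\right) = 0 \left(-9\right) = 0$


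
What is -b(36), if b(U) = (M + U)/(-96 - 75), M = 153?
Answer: 21/19 ≈ 1.1053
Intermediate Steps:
b(U) = -17/19 - U/171 (b(U) = (153 + U)/(-96 - 75) = (153 + U)/(-171) = (153 + U)*(-1/171) = -17/19 - U/171)
-b(36) = -(-17/19 - 1/171*36) = -(-17/19 - 4/19) = -1*(-21/19) = 21/19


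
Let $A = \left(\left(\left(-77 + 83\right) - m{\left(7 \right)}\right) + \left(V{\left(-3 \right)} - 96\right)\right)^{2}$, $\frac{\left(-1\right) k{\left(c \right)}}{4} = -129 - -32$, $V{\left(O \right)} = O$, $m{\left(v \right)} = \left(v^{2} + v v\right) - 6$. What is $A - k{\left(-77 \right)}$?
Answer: $33837$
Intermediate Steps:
$m{\left(v \right)} = -6 + 2 v^{2}$ ($m{\left(v \right)} = \left(v^{2} + v^{2}\right) - 6 = 2 v^{2} - 6 = -6 + 2 v^{2}$)
$k{\left(c \right)} = 388$ ($k{\left(c \right)} = - 4 \left(-129 - -32\right) = - 4 \left(-129 + 32\right) = \left(-4\right) \left(-97\right) = 388$)
$A = 34225$ ($A = \left(\left(\left(-77 + 83\right) - \left(-6 + 2 \cdot 7^{2}\right)\right) - 99\right)^{2} = \left(\left(6 - \left(-6 + 2 \cdot 49\right)\right) - 99\right)^{2} = \left(\left(6 - \left(-6 + 98\right)\right) - 99\right)^{2} = \left(\left(6 - 92\right) - 99\right)^{2} = \left(-86 - 99\right)^{2} = \left(-185\right)^{2} = 34225$)
$A - k{\left(-77 \right)} = 34225 - 388 = 33837$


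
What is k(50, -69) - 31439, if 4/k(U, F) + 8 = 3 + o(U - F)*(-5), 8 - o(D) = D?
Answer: -8645723/275 ≈ -31439.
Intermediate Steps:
o(D) = 8 - D
k(U, F) = 4/(-45 - 5*F + 5*U) (k(U, F) = 4/(-8 + (3 + (8 - (U - F))*(-5))) = 4/(-8 + (3 + (8 + (F - U))*(-5))) = 4/(-8 + (3 + (8 + F - U)*(-5))) = 4/(-8 + (3 + (-40 - 5*F + 5*U))) = 4/(-8 + (-37 - 5*F + 5*U)) = 4/(-45 - 5*F + 5*U))
k(50, -69) - 31439 = -4/(45 - 5*50 + 5*(-69)) - 31439 = -4/(45 - 250 - 345) - 31439 = -4/(-550) - 31439 = -4*(-1/550) - 31439 = 2/275 - 31439 = -8645723/275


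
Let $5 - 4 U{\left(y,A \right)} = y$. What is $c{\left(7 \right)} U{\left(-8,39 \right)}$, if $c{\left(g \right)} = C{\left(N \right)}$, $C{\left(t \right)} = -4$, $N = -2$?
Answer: $-13$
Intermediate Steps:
$U{\left(y,A \right)} = \frac{5}{4} - \frac{y}{4}$
$c{\left(g \right)} = -4$
$c{\left(7 \right)} U{\left(-8,39 \right)} = - 4 \left(\frac{5}{4} - -2\right) = - 4 \left(\frac{5}{4} + 2\right) = \left(-4\right) \frac{13}{4} = -13$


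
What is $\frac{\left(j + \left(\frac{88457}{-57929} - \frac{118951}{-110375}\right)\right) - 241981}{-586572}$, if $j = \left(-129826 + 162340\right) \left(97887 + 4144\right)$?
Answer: $- \frac{19056469704117783}{3369712988500} \approx -5655.2$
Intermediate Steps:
$j = 3317435934$ ($j = 32514 \cdot 102031 = 3317435934$)
$\frac{\left(j + \left(\frac{88457}{-57929} - \frac{118951}{-110375}\right)\right) - 241981}{-586572} = \frac{\left(3317435934 + \left(\frac{88457}{-57929} - \frac{118951}{-110375}\right)\right) - 241981}{-586572} = \left(\left(3317435934 + \left(88457 \left(- \frac{1}{57929}\right) - - \frac{118951}{110375}\right)\right) - 241981\right) \left(- \frac{1}{586572}\right) = \left(\left(3317435934 + \left(- \frac{1669}{1093} + \frac{118951}{110375}\right)\right) - 241981\right) \left(- \frac{1}{586572}\right) = \left(\left(3317435934 - \frac{54202432}{120639875}\right) - 241981\right) \left(- \frac{1}{586572}\right) = \left(\frac{400215056344065818}{120639875} - 241981\right) \left(- \frac{1}{586572}\right) = \frac{400185863786473443}{120639875} \left(- \frac{1}{586572}\right) = - \frac{19056469704117783}{3369712988500}$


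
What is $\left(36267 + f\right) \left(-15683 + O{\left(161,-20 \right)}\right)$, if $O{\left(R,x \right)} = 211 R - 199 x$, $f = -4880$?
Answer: $698925716$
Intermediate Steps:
$O{\left(R,x \right)} = - 199 x + 211 R$
$\left(36267 + f\right) \left(-15683 + O{\left(161,-20 \right)}\right) = \left(36267 - 4880\right) \left(-15683 + \left(\left(-199\right) \left(-20\right) + 211 \cdot 161\right)\right) = 31387 \left(-15683 + \left(3980 + 33971\right)\right) = 31387 \left(-15683 + 37951\right) = 31387 \cdot 22268 = 698925716$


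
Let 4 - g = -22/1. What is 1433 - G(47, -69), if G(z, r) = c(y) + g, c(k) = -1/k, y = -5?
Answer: 7034/5 ≈ 1406.8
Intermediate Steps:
g = 26 (g = 4 - (-22)/1 = 4 - (-22) = 4 - 1*(-22) = 4 + 22 = 26)
G(z, r) = 131/5 (G(z, r) = -1/(-5) + 26 = -1*(-⅕) + 26 = ⅕ + 26 = 131/5)
1433 - G(47, -69) = 1433 - 1*131/5 = 1433 - 131/5 = 7034/5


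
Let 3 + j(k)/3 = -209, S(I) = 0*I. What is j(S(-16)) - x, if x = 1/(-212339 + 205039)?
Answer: -4642799/7300 ≈ -636.00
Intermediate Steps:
S(I) = 0
j(k) = -636 (j(k) = -9 + 3*(-209) = -9 - 627 = -636)
x = -1/7300 (x = 1/(-7300) = -1/7300 ≈ -0.00013699)
j(S(-16)) - x = -636 - 1*(-1/7300) = -636 + 1/7300 = -4642799/7300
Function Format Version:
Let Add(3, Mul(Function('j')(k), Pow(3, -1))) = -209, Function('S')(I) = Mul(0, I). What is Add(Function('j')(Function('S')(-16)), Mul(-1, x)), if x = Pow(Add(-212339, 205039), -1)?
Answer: Rational(-4642799, 7300) ≈ -636.00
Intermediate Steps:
Function('S')(I) = 0
Function('j')(k) = -636 (Function('j')(k) = Add(-9, Mul(3, -209)) = Add(-9, -627) = -636)
x = Rational(-1, 7300) (x = Pow(-7300, -1) = Rational(-1, 7300) ≈ -0.00013699)
Add(Function('j')(Function('S')(-16)), Mul(-1, x)) = Add(-636, Mul(-1, Rational(-1, 7300))) = Add(-636, Rational(1, 7300)) = Rational(-4642799, 7300)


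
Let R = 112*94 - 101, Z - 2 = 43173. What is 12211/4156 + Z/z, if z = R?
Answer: 306759397/43334612 ≈ 7.0789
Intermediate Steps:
Z = 43175 (Z = 2 + 43173 = 43175)
R = 10427 (R = 10528 - 101 = 10427)
z = 10427
12211/4156 + Z/z = 12211/4156 + 43175/10427 = 306759397/43334612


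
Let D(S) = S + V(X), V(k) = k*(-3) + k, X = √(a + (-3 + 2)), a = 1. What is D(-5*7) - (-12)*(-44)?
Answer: -563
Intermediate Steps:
X = 0 (X = √(1 + (-3 + 2)) = √(1 - 1) = √0 = 0)
V(k) = -2*k (V(k) = -3*k + k = -2*k)
D(S) = S (D(S) = S - 2*0 = S + 0 = S)
D(-5*7) - (-12)*(-44) = -5*7 - (-12)*(-44) = -35 - 1*528 = -35 - 528 = -563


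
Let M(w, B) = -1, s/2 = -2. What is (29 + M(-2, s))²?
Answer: 784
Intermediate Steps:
s = -4 (s = 2*(-2) = -4)
(29 + M(-2, s))² = (29 - 1)² = 28² = 784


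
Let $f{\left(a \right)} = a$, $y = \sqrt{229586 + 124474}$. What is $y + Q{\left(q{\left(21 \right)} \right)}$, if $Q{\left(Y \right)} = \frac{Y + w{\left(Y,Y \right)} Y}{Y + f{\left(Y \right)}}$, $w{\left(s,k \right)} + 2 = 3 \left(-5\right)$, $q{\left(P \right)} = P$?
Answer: $-8 + 6 \sqrt{9835} \approx 587.03$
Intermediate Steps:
$w{\left(s,k \right)} = -17$ ($w{\left(s,k \right)} = -2 + 3 \left(-5\right) = -2 - 15 = -17$)
$y = 6 \sqrt{9835}$ ($y = \sqrt{354060} = 6 \sqrt{9835} \approx 595.03$)
$Q{\left(Y \right)} = -8$ ($Q{\left(Y \right)} = \frac{Y - 17 Y}{Y + Y} = \frac{\left(-16\right) Y}{2 Y} = - 16 Y \frac{1}{2 Y} = -8$)
$y + Q{\left(q{\left(21 \right)} \right)} = 6 \sqrt{9835} - 8 = -8 + 6 \sqrt{9835}$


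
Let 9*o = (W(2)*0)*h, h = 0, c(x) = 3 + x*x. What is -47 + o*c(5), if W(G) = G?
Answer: -47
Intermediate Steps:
c(x) = 3 + x²
o = 0 (o = ((2*0)*0)/9 = (0*0)/9 = (⅑)*0 = 0)
-47 + o*c(5) = -47 + 0*(3 + 5²) = -47 + 0*(3 + 25) = -47 + 0*28 = -47 + 0 = -47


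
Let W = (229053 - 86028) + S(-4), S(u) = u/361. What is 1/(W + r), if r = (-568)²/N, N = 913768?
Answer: 41233781/5897475629049 ≈ 6.9918e-6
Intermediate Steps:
S(u) = u/361 (S(u) = u*(1/361) = u/361)
r = 40328/114221 (r = (-568)²/913768 = 322624*(1/913768) = 40328/114221 ≈ 0.35307)
W = 51632021/361 (W = (229053 - 86028) + (1/361)*(-4) = 143025 - 4/361 = 51632021/361 ≈ 1.4303e+5)
1/(W + r) = 1/(51632021/361 + 40328/114221) = 1/(5897475629049/41233781) = 41233781/5897475629049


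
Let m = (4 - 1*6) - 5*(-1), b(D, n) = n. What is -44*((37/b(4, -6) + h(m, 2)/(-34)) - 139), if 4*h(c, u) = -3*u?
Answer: 325655/51 ≈ 6385.4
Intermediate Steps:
m = 3 (m = (4 - 6) + 5 = -2 + 5 = 3)
h(c, u) = -3*u/4 (h(c, u) = (-3*u)/4 = -3*u/4)
-44*((37/b(4, -6) + h(m, 2)/(-34)) - 139) = -44*((37/(-6) - 3/4*2/(-34)) - 139) = -44*((37*(-1/6) - 3/2*(-1/34)) - 139) = -44*((-37/6 + 3/68) - 139) = -44*(-1249/204 - 139) = -44*(-29605/204) = 325655/51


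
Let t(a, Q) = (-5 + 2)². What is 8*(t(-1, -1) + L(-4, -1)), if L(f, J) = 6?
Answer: 120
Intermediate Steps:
t(a, Q) = 9 (t(a, Q) = (-3)² = 9)
8*(t(-1, -1) + L(-4, -1)) = 8*(9 + 6) = 8*15 = 120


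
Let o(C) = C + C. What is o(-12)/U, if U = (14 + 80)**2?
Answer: -6/2209 ≈ -0.0027162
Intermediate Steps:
U = 8836 (U = 94**2 = 8836)
o(C) = 2*C
o(-12)/U = (2*(-12))/8836 = -24*1/8836 = -6/2209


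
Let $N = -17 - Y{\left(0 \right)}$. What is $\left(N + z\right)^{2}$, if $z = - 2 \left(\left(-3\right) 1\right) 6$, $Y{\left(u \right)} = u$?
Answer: $361$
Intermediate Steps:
$N = -17$ ($N = -17 - 0 = -17 + 0 = -17$)
$z = 36$ ($z = \left(-2\right) \left(-3\right) 6 = 6 \cdot 6 = 36$)
$\left(N + z\right)^{2} = \left(-17 + 36\right)^{2} = 19^{2} = 361$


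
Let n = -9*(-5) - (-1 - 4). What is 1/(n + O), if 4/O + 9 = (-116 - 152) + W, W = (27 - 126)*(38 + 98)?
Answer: 13741/687046 ≈ 0.020000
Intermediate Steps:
W = -13464 (W = -99*136 = -13464)
O = -4/13741 (O = 4/(-9 + ((-116 - 152) - 13464)) = 4/(-9 + (-268 - 13464)) = 4/(-9 - 13732) = 4/(-13741) = 4*(-1/13741) = -4/13741 ≈ -0.00029110)
n = 50 (n = 45 - 1*(-5) = 45 + 5 = 50)
1/(n + O) = 1/(50 - 4/13741) = 1/(687046/13741) = 13741/687046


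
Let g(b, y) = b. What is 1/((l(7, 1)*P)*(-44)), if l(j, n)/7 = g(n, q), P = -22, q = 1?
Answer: 1/6776 ≈ 0.00014758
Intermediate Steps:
l(j, n) = 7*n
1/((l(7, 1)*P)*(-44)) = 1/(((7*1)*(-22))*(-44)) = 1/((7*(-22))*(-44)) = 1/(-154*(-44)) = 1/6776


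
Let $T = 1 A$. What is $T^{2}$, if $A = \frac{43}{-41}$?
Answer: $\frac{1849}{1681} \approx 1.0999$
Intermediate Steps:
$A = - \frac{43}{41}$ ($A = 43 \left(- \frac{1}{41}\right) = - \frac{43}{41} \approx -1.0488$)
$T = - \frac{43}{41}$ ($T = 1 \left(- \frac{43}{41}\right) = - \frac{43}{41} \approx -1.0488$)
$T^{2} = \left(- \frac{43}{41}\right)^{2} = \frac{1849}{1681}$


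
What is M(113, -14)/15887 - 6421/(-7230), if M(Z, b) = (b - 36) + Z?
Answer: 102465917/114863010 ≈ 0.89207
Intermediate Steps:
M(Z, b) = -36 + Z + b (M(Z, b) = (-36 + b) + Z = -36 + Z + b)
M(113, -14)/15887 - 6421/(-7230) = (-36 + 113 - 14)/15887 - 6421/(-7230) = 63*(1/15887) - 6421*(-1/7230) = 63/15887 + 6421/7230 = 102465917/114863010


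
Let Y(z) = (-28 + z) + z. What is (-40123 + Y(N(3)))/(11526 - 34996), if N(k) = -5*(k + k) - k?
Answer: 40217/23470 ≈ 1.7135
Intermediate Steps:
N(k) = -11*k (N(k) = -10*k - k = -11*k)
Y(z) = -28 + 2*z
(-40123 + Y(N(3)))/(11526 - 34996) = (-40123 + (-28 + 2*(-11*3)))/(11526 - 34996) = (-40123 + (-28 + 2*(-33)))/(-23470) = (-40123 + (-28 - 66))*(-1/23470) = (-40123 - 94)*(-1/23470) = -40217*(-1/23470) = 40217/23470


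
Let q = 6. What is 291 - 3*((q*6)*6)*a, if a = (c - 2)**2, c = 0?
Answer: -2301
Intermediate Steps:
a = 4 (a = (0 - 2)**2 = (-2)**2 = 4)
291 - 3*((q*6)*6)*a = 291 - 3*((6*6)*6)*4 = 291 - 3*(36*6)*4 = 291 - 3*216*4 = 291 - 648*4 = 291 - 1*2592 = 291 - 2592 = -2301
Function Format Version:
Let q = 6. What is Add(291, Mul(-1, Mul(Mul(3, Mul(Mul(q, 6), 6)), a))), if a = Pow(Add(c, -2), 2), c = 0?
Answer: -2301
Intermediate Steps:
a = 4 (a = Pow(Add(0, -2), 2) = Pow(-2, 2) = 4)
Add(291, Mul(-1, Mul(Mul(3, Mul(Mul(q, 6), 6)), a))) = Add(291, Mul(-1, Mul(Mul(3, Mul(Mul(6, 6), 6)), 4))) = Add(291, Mul(-1, Mul(Mul(3, Mul(36, 6)), 4))) = Add(291, Mul(-1, Mul(Mul(3, 216), 4))) = Add(291, Mul(-1, Mul(648, 4))) = Add(291, Mul(-1, 2592)) = Add(291, -2592) = -2301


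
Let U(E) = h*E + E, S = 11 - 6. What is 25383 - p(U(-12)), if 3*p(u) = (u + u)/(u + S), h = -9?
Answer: 2563619/101 ≈ 25382.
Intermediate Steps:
S = 5
U(E) = -8*E (U(E) = -9*E + E = -8*E)
p(u) = 2*u/(3*(5 + u)) (p(u) = ((u + u)/(u + 5))/3 = ((2*u)/(5 + u))/3 = (2*u/(5 + u))/3 = 2*u/(3*(5 + u)))
25383 - p(U(-12)) = 25383 - 2*(-8*(-12))/(3*(5 - 8*(-12))) = 25383 - 2*96/(3*(5 + 96)) = 25383 - 2*96/(3*101) = 25383 - 1*64/101 = 25383 - 64/101 = 2563619/101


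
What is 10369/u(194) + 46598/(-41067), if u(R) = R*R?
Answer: -1327938605/1545597612 ≈ -0.85917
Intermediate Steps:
u(R) = R**2
10369/u(194) + 46598/(-41067) = 10369/(194**2) + 46598/(-41067) = 10369/37636 + 46598*(-1/41067) = 10369*(1/37636) - 46598/41067 = 10369/37636 - 46598/41067 = -1327938605/1545597612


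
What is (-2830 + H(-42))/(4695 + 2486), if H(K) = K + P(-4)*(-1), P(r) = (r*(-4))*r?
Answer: -2808/7181 ≈ -0.39103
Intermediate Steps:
P(r) = -4*r² (P(r) = (-4*r)*r = -4*r²)
H(K) = 64 + K (H(K) = K - 4*(-4)²*(-1) = K - 4*16*(-1) = K - 64*(-1) = K + 64 = 64 + K)
(-2830 + H(-42))/(4695 + 2486) = (-2830 + (64 - 42))/(4695 + 2486) = (-2830 + 22)/7181 = -2808*1/7181 = -2808/7181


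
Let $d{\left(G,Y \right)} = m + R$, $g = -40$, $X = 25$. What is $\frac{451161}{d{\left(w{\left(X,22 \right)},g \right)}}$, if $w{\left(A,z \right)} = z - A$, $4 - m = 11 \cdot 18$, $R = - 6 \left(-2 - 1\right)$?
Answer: $- \frac{451161}{176} \approx -2563.4$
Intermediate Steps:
$R = 18$ ($R = \left(-6\right) \left(-3\right) = 18$)
$m = -194$ ($m = 4 - 11 \cdot 18 = 4 - 198 = -194$)
$d{\left(G,Y \right)} = -176$ ($d{\left(G,Y \right)} = -194 + 18 = -176$)
$\frac{451161}{d{\left(w{\left(X,22 \right)},g \right)}} = \frac{451161}{-176} = 451161 \left(- \frac{1}{176}\right) = - \frac{451161}{176}$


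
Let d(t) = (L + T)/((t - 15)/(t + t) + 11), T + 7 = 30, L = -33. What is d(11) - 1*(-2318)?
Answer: 275732/119 ≈ 2317.1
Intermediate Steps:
T = 23 (T = -7 + 30 = 23)
d(t) = -10/(11 + (-15 + t)/(2*t)) (d(t) = (-33 + 23)/((t - 15)/(t + t) + 11) = -10/((-15 + t)/((2*t)) + 11) = -10/((-15 + t)*(1/(2*t)) + 11) = -10/((-15 + t)/(2*t) + 11) = -10/(11 + (-15 + t)/(2*t)))
d(11) - 1*(-2318) = -20*11/(-15 + 23*11) - 1*(-2318) = -20*11/(-15 + 253) + 2318 = -20*11/238 + 2318 = -20*11*1/238 + 2318 = -110/119 + 2318 = 275732/119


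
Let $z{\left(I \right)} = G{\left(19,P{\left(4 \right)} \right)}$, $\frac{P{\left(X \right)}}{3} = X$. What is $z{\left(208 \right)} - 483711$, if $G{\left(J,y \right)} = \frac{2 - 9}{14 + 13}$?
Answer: $- \frac{13060204}{27} \approx -4.8371 \cdot 10^{5}$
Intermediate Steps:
$P{\left(X \right)} = 3 X$
$G{\left(J,y \right)} = - \frac{7}{27}$
$z{\left(I \right)} = - \frac{7}{27}$
$z{\left(208 \right)} - 483711 = - \frac{7}{27} - 483711 = - \frac{13060204}{27}$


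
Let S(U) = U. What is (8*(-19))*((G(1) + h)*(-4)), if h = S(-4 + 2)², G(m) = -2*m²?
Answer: 1216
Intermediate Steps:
h = 4 (h = (-4 + 2)² = (-2)² = 4)
(8*(-19))*((G(1) + h)*(-4)) = (8*(-19))*((-2*1² + 4)*(-4)) = -152*(-2*1 + 4)*(-4) = -152*(-2 + 4)*(-4) = -304*(-4) = -152*(-8) = 1216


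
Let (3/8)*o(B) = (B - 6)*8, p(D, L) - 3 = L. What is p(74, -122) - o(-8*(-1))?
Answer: -485/3 ≈ -161.67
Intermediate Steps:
p(D, L) = 3 + L
o(B) = -128 + 64*B/3 (o(B) = 8*((B - 6)*8)/3 = 8*((-6 + B)*8)/3 = 8*(-48 + 8*B)/3 = -128 + 64*B/3)
p(74, -122) - o(-8*(-1)) = (3 - 122) - (-128 + 64*(-8*(-1))/3) = -119 - (-128 + (64/3)*8) = -119 - (-128 + 512/3) = -119 - 1*128/3 = -119 - 128/3 = -485/3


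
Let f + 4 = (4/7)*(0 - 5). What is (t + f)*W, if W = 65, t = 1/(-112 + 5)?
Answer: -334295/749 ≈ -446.32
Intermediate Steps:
t = -1/107 (t = 1/(-107) = -1/107 ≈ -0.0093458)
f = -48/7 (f = -4 + (4/7)*(0 - 5) = -4 + (4*(⅐))*(-5) = -4 + (4/7)*(-5) = -4 - 20/7 = -48/7 ≈ -6.8571)
(t + f)*W = (-1/107 - 48/7)*65 = -5143/749*65 = -334295/749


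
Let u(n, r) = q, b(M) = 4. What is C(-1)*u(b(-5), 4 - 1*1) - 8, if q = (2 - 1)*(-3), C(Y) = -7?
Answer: 13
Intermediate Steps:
q = -3 (q = 1*(-3) = -3)
u(n, r) = -3
C(-1)*u(b(-5), 4 - 1*1) - 8 = -7*(-3) - 8 = 21 - 8 = 13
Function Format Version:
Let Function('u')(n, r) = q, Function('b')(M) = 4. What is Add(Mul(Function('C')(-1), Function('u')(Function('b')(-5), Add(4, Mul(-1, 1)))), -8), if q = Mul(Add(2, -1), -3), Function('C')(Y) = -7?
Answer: 13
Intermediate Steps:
q = -3 (q = Mul(1, -3) = -3)
Function('u')(n, r) = -3
Add(Mul(Function('C')(-1), Function('u')(Function('b')(-5), Add(4, Mul(-1, 1)))), -8) = Add(Mul(-7, -3), -8) = Add(21, -8) = 13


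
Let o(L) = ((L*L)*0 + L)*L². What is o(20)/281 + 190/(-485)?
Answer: 765322/27257 ≈ 28.078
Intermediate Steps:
o(L) = L³ (o(L) = (L²*0 + L)*L² = (0 + L)*L² = L*L² = L³)
o(20)/281 + 190/(-485) = 20³/281 + 190/(-485) = 8000*(1/281) + 190*(-1/485) = 8000/281 - 38/97 = 765322/27257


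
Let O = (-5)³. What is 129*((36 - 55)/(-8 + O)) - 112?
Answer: -655/7 ≈ -93.571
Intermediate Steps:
O = -125
129*((36 - 55)/(-8 + O)) - 112 = 129*((36 - 55)/(-8 - 125)) - 112 = 129*(-19/(-133)) - 112 = 129*(-19*(-1/133)) - 112 = 129*(⅐) - 112 = 129/7 - 112 = -655/7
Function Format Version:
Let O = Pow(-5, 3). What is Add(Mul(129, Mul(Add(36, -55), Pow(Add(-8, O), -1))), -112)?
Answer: Rational(-655, 7) ≈ -93.571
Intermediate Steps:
O = -125
Add(Mul(129, Mul(Add(36, -55), Pow(Add(-8, O), -1))), -112) = Add(Mul(129, Mul(Add(36, -55), Pow(Add(-8, -125), -1))), -112) = Add(Mul(129, Mul(-19, Pow(-133, -1))), -112) = Add(Mul(129, Mul(-19, Rational(-1, 133))), -112) = Add(Mul(129, Rational(1, 7)), -112) = Add(Rational(129, 7), -112) = Rational(-655, 7)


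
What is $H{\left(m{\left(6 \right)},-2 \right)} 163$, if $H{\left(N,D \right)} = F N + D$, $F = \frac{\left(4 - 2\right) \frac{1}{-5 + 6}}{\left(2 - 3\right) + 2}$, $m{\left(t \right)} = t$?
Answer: $1630$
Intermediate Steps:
$F = 2$ ($F = \frac{2 \cdot 1^{-1}}{\left(2 - 3\right) + 2} = \frac{2 \cdot 1}{-1 + 2} = 1^{-1} \cdot 2 = 1 \cdot 2 = 2$)
$H{\left(N,D \right)} = D + 2 N$ ($H{\left(N,D \right)} = 2 N + D = D + 2 N$)
$H{\left(m{\left(6 \right)},-2 \right)} 163 = \left(-2 + 2 \cdot 6\right) 163 = \left(-2 + 12\right) 163 = 10 \cdot 163 = 1630$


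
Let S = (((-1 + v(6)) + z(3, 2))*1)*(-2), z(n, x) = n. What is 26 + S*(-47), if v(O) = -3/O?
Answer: 167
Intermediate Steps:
S = -3 (S = (((-1 - 3/6) + 3)*1)*(-2) = (((-1 - 3*⅙) + 3)*1)*(-2) = (((-1 - ½) + 3)*1)*(-2) = ((-3/2 + 3)*1)*(-2) = ((3/2)*1)*(-2) = (3/2)*(-2) = -3)
26 + S*(-47) = 26 - 3*(-47) = 26 + 141 = 167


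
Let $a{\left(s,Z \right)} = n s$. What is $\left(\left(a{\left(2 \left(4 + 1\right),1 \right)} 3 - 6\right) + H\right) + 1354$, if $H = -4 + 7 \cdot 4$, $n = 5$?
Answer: $1522$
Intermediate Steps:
$a{\left(s,Z \right)} = 5 s$
$H = 24$ ($H = -4 + 28 = 24$)
$\left(\left(a{\left(2 \left(4 + 1\right),1 \right)} 3 - 6\right) + H\right) + 1354 = \left(\left(5 \cdot 2 \left(4 + 1\right) 3 - 6\right) + 24\right) + 1354 = \left(\left(5 \cdot 2 \cdot 5 \cdot 3 - 6\right) + 24\right) + 1354 = \left(\left(5 \cdot 10 \cdot 3 - 6\right) + 24\right) + 1354 = \left(\left(50 \cdot 3 - 6\right) + 24\right) + 1354 = \left(\left(150 - 6\right) + 24\right) + 1354 = \left(144 + 24\right) + 1354 = 168 + 1354 = 1522$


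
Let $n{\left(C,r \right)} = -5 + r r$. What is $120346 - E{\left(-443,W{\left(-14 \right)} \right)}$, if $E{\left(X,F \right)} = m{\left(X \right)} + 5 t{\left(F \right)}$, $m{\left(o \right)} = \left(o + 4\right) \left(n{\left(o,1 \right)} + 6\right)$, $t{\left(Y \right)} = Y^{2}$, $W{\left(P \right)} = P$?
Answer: $120244$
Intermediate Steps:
$n{\left(C,r \right)} = -5 + r^{2}$
$m{\left(o \right)} = 8 + 2 o$ ($m{\left(o \right)} = \left(o + 4\right) \left(\left(-5 + 1^{2}\right) + 6\right) = \left(4 + o\right) \left(\left(-5 + 1\right) + 6\right) = \left(4 + o\right) \left(-4 + 6\right) = \left(4 + o\right) 2 = 8 + 2 o$)
$E{\left(X,F \right)} = 8 + 2 X + 5 F^{2}$ ($E{\left(X,F \right)} = \left(8 + 2 X\right) + 5 F^{2} = 8 + 2 X + 5 F^{2}$)
$120346 - E{\left(-443,W{\left(-14 \right)} \right)} = 120346 - \left(8 + 2 \left(-443\right) + 5 \left(-14\right)^{2}\right) = 120346 - \left(8 - 886 + 5 \cdot 196\right) = 120346 - \left(8 - 886 + 980\right) = 120346 - 102 = 120244$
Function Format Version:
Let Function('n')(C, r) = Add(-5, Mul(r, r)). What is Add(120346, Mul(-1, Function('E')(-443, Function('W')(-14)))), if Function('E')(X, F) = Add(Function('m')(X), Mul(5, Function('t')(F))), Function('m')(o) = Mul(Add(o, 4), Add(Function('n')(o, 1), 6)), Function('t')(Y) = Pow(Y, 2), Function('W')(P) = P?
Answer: 120244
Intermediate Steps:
Function('n')(C, r) = Add(-5, Pow(r, 2))
Function('m')(o) = Add(8, Mul(2, o)) (Function('m')(o) = Mul(Add(o, 4), Add(Add(-5, Pow(1, 2)), 6)) = Mul(Add(4, o), Add(Add(-5, 1), 6)) = Mul(Add(4, o), Add(-4, 6)) = Mul(Add(4, o), 2) = Add(8, Mul(2, o)))
Function('E')(X, F) = Add(8, Mul(2, X), Mul(5, Pow(F, 2))) (Function('E')(X, F) = Add(Add(8, Mul(2, X)), Mul(5, Pow(F, 2))) = Add(8, Mul(2, X), Mul(5, Pow(F, 2))))
Add(120346, Mul(-1, Function('E')(-443, Function('W')(-14)))) = Add(120346, Mul(-1, Add(8, Mul(2, -443), Mul(5, Pow(-14, 2))))) = Add(120346, Mul(-1, Add(8, -886, Mul(5, 196)))) = Add(120346, Mul(-1, Add(8, -886, 980))) = Add(120346, Mul(-1, 102)) = Add(120346, -102) = 120244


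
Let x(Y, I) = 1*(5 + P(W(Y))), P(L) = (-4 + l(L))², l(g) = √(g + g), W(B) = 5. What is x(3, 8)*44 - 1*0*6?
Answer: 1364 - 352*√10 ≈ 250.88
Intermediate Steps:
l(g) = √2*√g (l(g) = √(2*g) = √2*√g)
P(L) = (-4 + √2*√L)²
x(Y, I) = 5 + (-4 + √10)² (x(Y, I) = 1*(5 + (-4 + √2*√5)²) = 1*(5 + (-4 + √10)²) = 5 + (-4 + √10)²)
x(3, 8)*44 - 1*0*6 = (31 - 8*√10)*44 - 1*0*6 = (1364 - 352*√10) + 0*6 = (1364 - 352*√10) + 0 = 1364 - 352*√10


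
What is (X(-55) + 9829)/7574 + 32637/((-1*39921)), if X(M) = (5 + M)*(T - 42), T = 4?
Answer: 10525751/14398174 ≈ 0.73105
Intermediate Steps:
X(M) = -190 - 38*M (X(M) = (5 + M)*(4 - 42) = (5 + M)*(-38) = -190 - 38*M)
(X(-55) + 9829)/7574 + 32637/((-1*39921)) = ((-190 - 38*(-55)) + 9829)/7574 + 32637/((-1*39921)) = ((-190 + 2090) + 9829)*(1/7574) + 32637/(-39921) = (1900 + 9829)*(1/7574) + 32637*(-1/39921) = 11729*(1/7574) - 10879/13307 = 11729/7574 - 10879/13307 = 10525751/14398174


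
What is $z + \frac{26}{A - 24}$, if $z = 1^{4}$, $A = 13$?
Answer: $- \frac{15}{11} \approx -1.3636$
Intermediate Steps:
$z = 1$
$z + \frac{26}{A - 24} = 1 + \frac{26}{13 - 24} = 1 + \frac{26}{-11} = 1 + 26 \left(- \frac{1}{11}\right) = 1 - \frac{26}{11} = - \frac{15}{11}$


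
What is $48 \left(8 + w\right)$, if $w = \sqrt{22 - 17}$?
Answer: $384 + 48 \sqrt{5} \approx 491.33$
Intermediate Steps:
$w = \sqrt{5} \approx 2.2361$
$48 \left(8 + w\right) = 48 \left(8 + \sqrt{5}\right) = 384 + 48 \sqrt{5}$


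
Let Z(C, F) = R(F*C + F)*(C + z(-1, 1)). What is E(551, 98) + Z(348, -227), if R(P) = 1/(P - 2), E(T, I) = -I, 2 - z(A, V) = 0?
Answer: -310576/3169 ≈ -98.004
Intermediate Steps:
z(A, V) = 2 (z(A, V) = 2 - 1*0 = 2 + 0 = 2)
R(P) = 1/(-2 + P)
Z(C, F) = (2 + C)/(-2 + F + C*F) (Z(C, F) = (C + 2)/(-2 + (F*C + F)) = (2 + C)/(-2 + (C*F + F)) = (2 + C)/(-2 + (F + C*F)) = (2 + C)/(-2 + F + C*F))
E(551, 98) + Z(348, -227) = -1*98 + (2 + 348)/(-2 - 227*(1 + 348)) = -98 + 350/(-2 - 227*349) = -98 + 350/(-2 - 79223) = -98 + 350/(-79225) = -98 - 1/79225*350 = -98 - 14/3169 = -310576/3169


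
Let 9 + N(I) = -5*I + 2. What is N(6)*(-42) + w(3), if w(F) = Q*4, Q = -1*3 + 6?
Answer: 1566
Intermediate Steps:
Q = 3 (Q = -3 + 6 = 3)
w(F) = 12 (w(F) = 3*4 = 12)
N(I) = -7 - 5*I (N(I) = -9 + (-5*I + 2) = -9 + (2 - 5*I) = -7 - 5*I)
N(6)*(-42) + w(3) = (-7 - 5*6)*(-42) + 12 = (-7 - 30)*(-42) + 12 = -37*(-42) + 12 = 1554 + 12 = 1566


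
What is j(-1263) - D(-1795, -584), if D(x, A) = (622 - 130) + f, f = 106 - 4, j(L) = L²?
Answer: 1594575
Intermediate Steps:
f = 102
D(x, A) = 594 (D(x, A) = (622 - 130) + 102 = 492 + 102 = 594)
j(-1263) - D(-1795, -584) = (-1263)² - 1*594 = 1595169 - 594 = 1594575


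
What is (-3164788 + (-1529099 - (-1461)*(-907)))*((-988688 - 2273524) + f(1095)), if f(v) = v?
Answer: 19628708878638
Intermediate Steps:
(-3164788 + (-1529099 - (-1461)*(-907)))*((-988688 - 2273524) + f(1095)) = (-3164788 + (-1529099 - (-1461)*(-907)))*((-988688 - 2273524) + 1095) = (-3164788 + (-1529099 - 1*1325127))*(-3262212 + 1095) = (-3164788 + (-1529099 - 1325127))*(-3261117) = (-3164788 - 2854226)*(-3261117) = -6019014*(-3261117) = 19628708878638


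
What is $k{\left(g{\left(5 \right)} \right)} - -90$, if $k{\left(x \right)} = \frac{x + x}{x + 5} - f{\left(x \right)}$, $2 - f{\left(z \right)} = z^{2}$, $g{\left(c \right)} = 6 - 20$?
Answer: $\frac{2584}{9} \approx 287.11$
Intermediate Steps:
$g{\left(c \right)} = -14$ ($g{\left(c \right)} = 6 - 20 = -14$)
$f{\left(z \right)} = 2 - z^{2}$
$k{\left(x \right)} = -2 + x^{2} + \frac{2 x}{5 + x}$ ($k{\left(x \right)} = \frac{x + x}{x + 5} - \left(2 - x^{2}\right) = \frac{2 x}{5 + x} + \left(-2 + x^{2}\right) = -2 + x^{2} + \frac{2 x}{5 + x}$)
$k{\left(g{\left(5 \right)} \right)} - -90 = \frac{-10 + \left(-14\right)^{3} + 5 \left(-14\right)^{2}}{5 - 14} - -90 = \frac{-10 - 2744 + 5 \cdot 196}{-9} + 90 = - \frac{-10 - 2744 + 980}{9} + 90 = \left(- \frac{1}{9}\right) \left(-1774\right) + 90 = \frac{1774}{9} + 90 = \frac{2584}{9}$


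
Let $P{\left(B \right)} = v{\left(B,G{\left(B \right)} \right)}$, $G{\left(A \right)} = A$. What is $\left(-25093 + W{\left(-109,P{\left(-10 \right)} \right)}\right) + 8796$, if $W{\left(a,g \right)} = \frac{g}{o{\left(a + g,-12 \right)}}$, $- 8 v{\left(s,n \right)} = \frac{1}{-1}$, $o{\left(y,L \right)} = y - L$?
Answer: $- \frac{12630176}{775} \approx -16297.0$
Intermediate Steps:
$v{\left(s,n \right)} = \frac{1}{8}$ ($v{\left(s,n \right)} = - \frac{1}{8 \left(-1\right)} = \left(- \frac{1}{8}\right) \left(-1\right) = \frac{1}{8}$)
$P{\left(B \right)} = \frac{1}{8}$
$W{\left(a,g \right)} = \frac{g}{12 + a + g}$ ($W{\left(a,g \right)} = \frac{g}{\left(a + g\right) - -12} = \frac{g}{\left(a + g\right) + 12} = \frac{g}{12 + a + g}$)
$\left(-25093 + W{\left(-109,P{\left(-10 \right)} \right)}\right) + 8796 = \left(-25093 + \frac{1}{8 \left(12 - 109 + \frac{1}{8}\right)}\right) + 8796 = \left(-25093 + \frac{1}{8 \left(- \frac{775}{8}\right)}\right) + 8796 = \left(-25093 + \frac{1}{8} \left(- \frac{8}{775}\right)\right) + 8796 = \left(-25093 - \frac{1}{775}\right) + 8796 = - \frac{19447076}{775} + 8796 = - \frac{12630176}{775}$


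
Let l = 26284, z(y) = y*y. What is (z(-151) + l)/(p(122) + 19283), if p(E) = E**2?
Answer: 49085/34167 ≈ 1.4366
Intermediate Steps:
z(y) = y**2
(z(-151) + l)/(p(122) + 19283) = ((-151)**2 + 26284)/(122**2 + 19283) = (22801 + 26284)/(14884 + 19283) = 49085/34167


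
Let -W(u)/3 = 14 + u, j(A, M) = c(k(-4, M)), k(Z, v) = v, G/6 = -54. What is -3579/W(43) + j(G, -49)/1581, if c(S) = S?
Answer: 209260/10013 ≈ 20.899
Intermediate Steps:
G = -324 (G = 6*(-54) = -324)
j(A, M) = M
W(u) = -42 - 3*u (W(u) = -3*(14 + u) = -42 - 3*u)
-3579/W(43) + j(G, -49)/1581 = -3579/(-42 - 3*43) - 49/1581 = -3579/(-42 - 129) - 49*1/1581 = -3579/(-171) - 49/1581 = -3579*(-1/171) - 49/1581 = 1193/57 - 49/1581 = 209260/10013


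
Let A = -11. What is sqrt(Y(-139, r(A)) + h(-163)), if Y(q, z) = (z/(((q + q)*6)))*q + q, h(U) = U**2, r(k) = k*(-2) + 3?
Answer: sqrt(951555)/6 ≈ 162.58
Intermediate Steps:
r(k) = 3 - 2*k (r(k) = -2*k + 3 = 3 - 2*k)
Y(q, z) = q + z/12 (Y(q, z) = (z/(((2*q)*6)))*q + q = (z/((12*q)))*q + q = (z*(1/(12*q)))*q + q = (z/(12*q))*q + q = z/12 + q = q + z/12)
sqrt(Y(-139, r(A)) + h(-163)) = sqrt((-139 + (3 - 2*(-11))/12) + (-163)**2) = sqrt((-139 + (3 + 22)/12) + 26569) = sqrt((-139 + (1/12)*25) + 26569) = sqrt((-139 + 25/12) + 26569) = sqrt(-1643/12 + 26569) = sqrt(317185/12) = sqrt(951555)/6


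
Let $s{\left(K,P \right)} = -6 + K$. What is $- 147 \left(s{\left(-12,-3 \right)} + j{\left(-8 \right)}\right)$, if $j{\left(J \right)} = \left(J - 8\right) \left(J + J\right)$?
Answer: $-34986$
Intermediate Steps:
$j{\left(J \right)} = 2 J \left(-8 + J\right)$ ($j{\left(J \right)} = \left(-8 + J\right) 2 J = 2 J \left(-8 + J\right)$)
$- 147 \left(s{\left(-12,-3 \right)} + j{\left(-8 \right)}\right) = - 147 \left(\left(-6 - 12\right) + 2 \left(-8\right) \left(-8 - 8\right)\right) = - 147 \left(-18 + 2 \left(-8\right) \left(-16\right)\right) = - 147 \left(-18 + 256\right) = \left(-147\right) 238 = -34986$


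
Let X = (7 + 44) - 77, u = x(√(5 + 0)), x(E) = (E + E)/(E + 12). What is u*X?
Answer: 260/139 - 624*√5/139 ≈ -8.1677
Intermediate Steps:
x(E) = 2*E/(12 + E) (x(E) = (2*E)/(12 + E) = 2*E/(12 + E))
u = 2*√5/(12 + √5) (u = 2*√(5 + 0)/(12 + √(5 + 0)) = 2*√5/(12 + √5) ≈ 0.31414)
X = -26 (X = 51 - 77 = -26)
u*X = (-10/139 + 24*√5/139)*(-26) = 260/139 - 624*√5/139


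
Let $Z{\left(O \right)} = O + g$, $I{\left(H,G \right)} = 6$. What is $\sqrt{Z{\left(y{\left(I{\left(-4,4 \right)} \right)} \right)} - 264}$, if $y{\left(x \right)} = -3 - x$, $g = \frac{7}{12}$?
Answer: $\frac{i \sqrt{9807}}{6} \approx 16.505 i$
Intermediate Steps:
$g = \frac{7}{12}$ ($g = 7 \cdot \frac{1}{12} = \frac{7}{12} \approx 0.58333$)
$Z{\left(O \right)} = \frac{7}{12} + O$ ($Z{\left(O \right)} = O + \frac{7}{12} = \frac{7}{12} + O$)
$\sqrt{Z{\left(y{\left(I{\left(-4,4 \right)} \right)} \right)} - 264} = \sqrt{\left(\frac{7}{12} - 9\right) - 264} = \sqrt{- \frac{101}{12} - 264} = \sqrt{- \frac{3269}{12}} = \frac{i \sqrt{9807}}{6}$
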